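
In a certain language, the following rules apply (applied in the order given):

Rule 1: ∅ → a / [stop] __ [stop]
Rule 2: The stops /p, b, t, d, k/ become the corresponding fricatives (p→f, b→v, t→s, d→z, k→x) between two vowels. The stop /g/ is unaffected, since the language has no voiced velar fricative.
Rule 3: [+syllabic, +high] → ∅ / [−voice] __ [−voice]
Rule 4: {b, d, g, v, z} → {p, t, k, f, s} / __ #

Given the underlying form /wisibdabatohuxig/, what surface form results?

Rule 1 (stop-cluster a-epenthesis): /b/ and /d/ form a stop–stop cluster, so [a] is inserted between them. /wisibdabatohuxig/ → wisibadabatohuxig.
Rule 2 (intervocalic spirantization): /b/ is a stop between vowels /i/ and /a/, so it spirantizes to the fricative [v]. /d/ is a stop between vowels /a/ and /a/, so it spirantizes to the fricative [z]. /b/ is a stop between vowels /a/ and /a/, so it spirantizes to the fricative [v]. /t/ is a stop between vowels /a/ and /o/, so it spirantizes to the fricative [s]. /wisibadabatohuxig/ → wisivazavasohuxig.
Rule 3 (high vowel syncope): /u/ is a high vowel flanked by voiceless consonants /h/ and /x/, so it deletes. /wisivazavasohuxig/ → wisivazavasohxig.
Rule 4 (final devoicing): /g/ is a voiced obstruent in word-final position, so it devoices to [k]. /wisivazavasohxig/ → wisivazavasohxik.

wisivazavasohxik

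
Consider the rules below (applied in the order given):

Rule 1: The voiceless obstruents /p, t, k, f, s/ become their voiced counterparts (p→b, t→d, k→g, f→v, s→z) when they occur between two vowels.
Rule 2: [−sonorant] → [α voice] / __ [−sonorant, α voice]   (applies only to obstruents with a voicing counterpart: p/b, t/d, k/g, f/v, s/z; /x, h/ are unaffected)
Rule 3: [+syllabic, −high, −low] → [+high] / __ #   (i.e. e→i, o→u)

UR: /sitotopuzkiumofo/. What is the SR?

Rule 1 (intervocalic voicing): /t/ is a voiceless obstruent between vowels /i/ and /o/, so it voices to [d]. /t/ is a voiceless obstruent between vowels /o/ and /o/, so it voices to [d]. /p/ is a voiceless obstruent between vowels /o/ and /u/, so it voices to [b]. /f/ is a voiceless obstruent between vowels /o/ and /o/, so it voices to [v]. /sitotopuzkiumofo/ → sidodobuzkiumovo.
Rule 2 (regressive voicing assimilation): /z/ precedes the voiceless obstruent /k/, so it devoices to [s] by assimilation. /sidodobuzkiumovo/ → sidodobuskiumovo.
Rule 3 (final vowel raising): /o/ is a mid vowel in word-final position, so it raises to [u]. /sidodobuskiumovo/ → sidodobuskiumovu.

sidodobuskiumovu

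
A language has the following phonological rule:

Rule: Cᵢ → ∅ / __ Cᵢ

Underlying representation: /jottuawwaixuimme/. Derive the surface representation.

jotuawaixuime

/tt/ is a geminate; the first /t/ deletes.
/ww/ is a geminate; the first /w/ deletes.
/mm/ is a geminate; the first /m/ deletes.
The other instances of /j/, /t/, /w/, /x/, /m/ do not occur in the required environment and remain unchanged.
Surface form: [jotuawaixuime].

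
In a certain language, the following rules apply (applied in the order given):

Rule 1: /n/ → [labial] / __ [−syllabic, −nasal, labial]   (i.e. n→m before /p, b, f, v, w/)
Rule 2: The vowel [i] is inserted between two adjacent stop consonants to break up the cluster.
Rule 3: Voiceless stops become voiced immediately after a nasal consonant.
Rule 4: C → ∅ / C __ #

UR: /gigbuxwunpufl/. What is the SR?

Rule 1 (nasal place assimilation): /n/ precedes the labial consonant /p/, so it assimilates in place to [m]. /gigbuxwunpufl/ → gigbuxwumpufl.
Rule 2 (stop-cluster i-epenthesis): /g/ and /b/ form a stop–stop cluster, so [i] is inserted between them. /gigbuxwumpufl/ → gigibuxwumpufl.
Rule 3 (post-nasal voicing): /p/ is a voiceless stop immediately after the nasal /m/, so it voices to [b]. /gigibuxwumpufl/ → gigibuxwumbufl.
Rule 4 (final cluster simplification): /l/ is the second consonant of a word-final cluster /fl/, so it deletes. /gigibuxwumbufl/ → gigibuxwumbuf.

gigibuxwumbuf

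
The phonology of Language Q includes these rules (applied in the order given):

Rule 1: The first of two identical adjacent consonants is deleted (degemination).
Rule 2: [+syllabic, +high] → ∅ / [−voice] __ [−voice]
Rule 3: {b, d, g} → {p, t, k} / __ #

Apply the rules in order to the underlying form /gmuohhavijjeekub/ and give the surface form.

Rule 1 (degemination): /hh/ is a geminate; the first /h/ deletes. /jj/ is a geminate; the first /j/ deletes. /gmuohhavijjeekub/ → gmuohavijeekub.
Rule 2 (high vowel syncope): no segment meets the environment; /gmuohavijeekub/ is unchanged.
Rule 3 (final devoicing): /b/ is a voiced stop in word-final position, so it devoices to [p]. /gmuohavijeekub/ → gmuohavijeekup.

gmuohavijeekup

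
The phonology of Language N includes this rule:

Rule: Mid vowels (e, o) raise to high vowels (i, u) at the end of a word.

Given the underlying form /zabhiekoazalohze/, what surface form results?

zabhiekoazalohzi

/e/ is a mid vowel in word-final position, so it raises to [i].
Surface form: [zabhiekoazalohzi].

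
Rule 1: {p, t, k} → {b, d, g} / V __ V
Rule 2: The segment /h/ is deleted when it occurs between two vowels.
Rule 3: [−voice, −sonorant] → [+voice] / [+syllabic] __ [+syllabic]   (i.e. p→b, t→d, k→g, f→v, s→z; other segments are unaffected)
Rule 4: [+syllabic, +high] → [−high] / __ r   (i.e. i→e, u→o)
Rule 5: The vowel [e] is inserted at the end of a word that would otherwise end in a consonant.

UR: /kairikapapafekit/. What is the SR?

kaerigababavegite

Rule 1 (intervocalic voicing): /k/ is a voiceless stop between vowels /i/ and /a/, so it voices to [g]. /p/ is a voiceless stop between vowels /a/ and /a/, so it voices to [b]. /p/ is a voiceless stop between vowels /a/ and /a/, so it voices to [b]. /k/ is a voiceless stop between vowels /e/ and /i/, so it voices to [g]. /kairikapapafekit/ → kairigababafegit.
Rule 2 (intervocalic h-deletion): no segment meets the environment; /kairigababafegit/ is unchanged.
Rule 3 (intervocalic voicing): /f/ is a voiceless obstruent between vowels /a/ and /e/, so it voices to [v]. /kairigababafegit/ → kairigababavegit.
Rule 4 (pre-rhotic lowering): /i/ is a high vowel immediately before /r/, so it lowers to [e]. /kairigababavegit/ → kaerigababavegit.
Rule 5 (final e-epenthesis): the form ends in the consonant /t/, so [e] is inserted word-finally. /kaerigababavegit/ → kaerigababavegite.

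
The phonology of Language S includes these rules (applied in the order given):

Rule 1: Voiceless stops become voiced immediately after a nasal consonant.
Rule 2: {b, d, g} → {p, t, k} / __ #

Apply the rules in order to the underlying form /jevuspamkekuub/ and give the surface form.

Rule 1 (post-nasal voicing): /k/ is a voiceless stop immediately after the nasal /m/, so it voices to [g]. /jevuspamkekuub/ → jevuspamgekuub.
Rule 2 (final devoicing): /b/ is a voiced stop in word-final position, so it devoices to [p]. /jevuspamgekuub/ → jevuspamgekuup.

jevuspamgekuup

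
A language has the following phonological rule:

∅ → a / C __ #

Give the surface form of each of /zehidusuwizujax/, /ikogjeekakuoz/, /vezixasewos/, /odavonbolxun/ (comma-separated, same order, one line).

/zehidusuwizujax/: the form ends in the consonant /x/, so [a] is inserted word-finally. → [zehidusuwizujaxa].
/ikogjeekakuoz/: the form ends in the consonant /z/, so [a] is inserted word-finally. → [ikogjeekakuoza].
/vezixasewos/: the form ends in the consonant /s/, so [a] is inserted word-finally. → [vezixasewosa].
/odavonbolxun/: the form ends in the consonant /n/, so [a] is inserted word-finally. → [odavonbolxuna].

zehidusuwizujaxa, ikogjeekakuoza, vezixasewosa, odavonbolxuna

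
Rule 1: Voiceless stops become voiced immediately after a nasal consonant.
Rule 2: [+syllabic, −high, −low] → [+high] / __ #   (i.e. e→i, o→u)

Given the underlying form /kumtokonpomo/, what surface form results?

Rule 1 (post-nasal voicing): /t/ is a voiceless stop immediately after the nasal /m/, so it voices to [d]. /p/ is a voiceless stop immediately after the nasal /n/, so it voices to [b]. /kumtokonpomo/ → kumdokonbomo.
Rule 2 (final vowel raising): /o/ is a mid vowel in word-final position, so it raises to [u]. /kumdokonbomo/ → kumdokonbomu.

kumdokonbomu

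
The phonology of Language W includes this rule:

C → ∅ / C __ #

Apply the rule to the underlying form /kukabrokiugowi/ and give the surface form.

kukabrokiugowi

No segment of /kukabrokiugowi/ meets the structural description of the rule, so the form surfaces unchanged.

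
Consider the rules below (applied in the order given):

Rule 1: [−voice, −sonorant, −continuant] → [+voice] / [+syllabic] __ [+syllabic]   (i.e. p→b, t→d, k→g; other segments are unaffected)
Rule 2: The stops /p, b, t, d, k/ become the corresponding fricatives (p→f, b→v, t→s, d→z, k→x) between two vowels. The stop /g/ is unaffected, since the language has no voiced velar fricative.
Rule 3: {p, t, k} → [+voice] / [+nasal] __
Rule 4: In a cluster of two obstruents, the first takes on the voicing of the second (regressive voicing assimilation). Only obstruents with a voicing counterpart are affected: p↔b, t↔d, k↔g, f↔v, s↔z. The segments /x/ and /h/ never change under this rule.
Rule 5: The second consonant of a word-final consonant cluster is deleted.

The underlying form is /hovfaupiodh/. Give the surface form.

Rule 1 (intervocalic voicing): /p/ is a voiceless stop between vowels /u/ and /i/, so it voices to [b]. /hovfaupiodh/ → hovfaubiodh.
Rule 2 (intervocalic spirantization): /b/ is a stop between vowels /u/ and /i/, so it spirantizes to the fricative [v]. /hovfaubiodh/ → hovfauviodh.
Rule 3 (post-nasal voicing): no segment meets the environment; /hovfauviodh/ is unchanged.
Rule 4 (regressive voicing assimilation): /v/ precedes the voiceless obstruent /f/, so it devoices to [f] by assimilation. /d/ precedes the voiceless obstruent /h/, so it devoices to [t] by assimilation. /hovfauviodh/ → hoffauvioth.
Rule 5 (final cluster simplification): /h/ is the second consonant of a word-final cluster /th/, so it deletes. /hoffauvioth/ → hoffauviot.

hoffauviot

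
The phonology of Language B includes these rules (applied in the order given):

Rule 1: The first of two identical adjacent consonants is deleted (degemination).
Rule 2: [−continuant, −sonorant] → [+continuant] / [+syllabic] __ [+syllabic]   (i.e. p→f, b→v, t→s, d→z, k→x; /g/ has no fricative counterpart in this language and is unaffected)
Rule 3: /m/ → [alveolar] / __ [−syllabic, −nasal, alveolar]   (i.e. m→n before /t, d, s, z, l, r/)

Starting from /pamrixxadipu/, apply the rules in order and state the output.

Rule 1 (degemination): /xx/ is a geminate; the first /x/ deletes. /pamrixxadipu/ → pamrixadipu.
Rule 2 (intervocalic spirantization): /d/ is a stop between vowels /a/ and /i/, so it spirantizes to the fricative [z]. /p/ is a stop between vowels /i/ and /u/, so it spirantizes to the fricative [f]. /pamrixadipu/ → pamrixazifu.
Rule 3 (nasal place assimilation): /m/ precedes the alveolar consonant /r/, so it assimilates in place to [n]. /pamrixazifu/ → panrixazifu.

panrixazifu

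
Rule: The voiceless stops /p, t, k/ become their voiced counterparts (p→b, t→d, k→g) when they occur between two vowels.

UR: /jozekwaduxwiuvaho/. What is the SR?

jozekwaduxwiuvaho

No segment of /jozekwaduxwiuvaho/ meets the structural description of the rule, so the form surfaces unchanged.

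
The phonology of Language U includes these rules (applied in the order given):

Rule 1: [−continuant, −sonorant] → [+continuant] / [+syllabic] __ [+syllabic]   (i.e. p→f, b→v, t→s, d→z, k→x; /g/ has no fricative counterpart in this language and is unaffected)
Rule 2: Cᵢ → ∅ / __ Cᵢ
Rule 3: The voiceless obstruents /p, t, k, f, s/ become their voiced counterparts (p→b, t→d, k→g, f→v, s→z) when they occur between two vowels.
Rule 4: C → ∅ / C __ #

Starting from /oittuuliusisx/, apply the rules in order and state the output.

Rule 1 (intervocalic spirantization): no segment meets the environment; /oittuuliusisx/ is unchanged.
Rule 2 (degemination): /tt/ is a geminate; the first /t/ deletes. /oittuuliusisx/ → oituuliusisx.
Rule 3 (intervocalic voicing): /t/ is a voiceless obstruent between vowels /i/ and /u/, so it voices to [d]. /s/ is a voiceless obstruent between vowels /u/ and /i/, so it voices to [z]. /oituuliusisx/ → oiduuliuzisx.
Rule 4 (final cluster simplification): /x/ is the second consonant of a word-final cluster /sx/, so it deletes. /oiduuliuzisx/ → oiduuliuzis.

oiduuliuzis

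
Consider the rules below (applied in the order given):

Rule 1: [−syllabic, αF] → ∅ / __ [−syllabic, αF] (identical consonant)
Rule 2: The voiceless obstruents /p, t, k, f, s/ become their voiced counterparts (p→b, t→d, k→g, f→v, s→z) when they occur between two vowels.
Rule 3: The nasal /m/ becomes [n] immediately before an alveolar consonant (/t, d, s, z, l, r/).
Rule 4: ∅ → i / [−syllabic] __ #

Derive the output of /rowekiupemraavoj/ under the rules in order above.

rowegiubenraavoji

Rule 1 (degemination): no segment meets the environment; /rowekiupemraavoj/ is unchanged.
Rule 2 (intervocalic voicing): /k/ is a voiceless obstruent between vowels /e/ and /i/, so it voices to [g]. /p/ is a voiceless obstruent between vowels /u/ and /e/, so it voices to [b]. /rowekiupemraavoj/ → rowegiubemraavoj.
Rule 3 (nasal place assimilation): /m/ precedes the alveolar consonant /r/, so it assimilates in place to [n]. /rowegiubemraavoj/ → rowegiubenraavoj.
Rule 4 (final i-epenthesis): the form ends in the consonant /j/, so [i] is inserted word-finally. /rowegiubenraavoj/ → rowegiubenraavoji.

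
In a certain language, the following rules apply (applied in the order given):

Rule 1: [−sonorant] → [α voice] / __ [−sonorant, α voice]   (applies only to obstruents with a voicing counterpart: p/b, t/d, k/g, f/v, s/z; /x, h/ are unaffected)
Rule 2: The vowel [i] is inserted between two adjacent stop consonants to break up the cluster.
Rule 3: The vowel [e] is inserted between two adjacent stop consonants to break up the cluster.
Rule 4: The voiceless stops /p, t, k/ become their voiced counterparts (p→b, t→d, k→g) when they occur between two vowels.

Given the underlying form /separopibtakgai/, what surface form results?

Rule 1 (regressive voicing assimilation): /b/ precedes the voiceless obstruent /t/, so it devoices to [p] by assimilation. /k/ precedes the voiced obstruent /g/, so it voices to [g] by assimilation. /separopibtakgai/ → separopiptaggai.
Rule 2 (stop-cluster i-epenthesis): /p/ and /t/ form a stop–stop cluster, so [i] is inserted between them. /g/ and /g/ form a stop–stop cluster, so [i] is inserted between them. /separopiptaggai/ → separopipitagigai.
Rule 3 (stop-cluster e-epenthesis): no segment meets the environment; /separopipitagigai/ is unchanged.
Rule 4 (intervocalic voicing): /p/ is a voiceless stop between vowels /e/ and /a/, so it voices to [b]. /p/ is a voiceless stop between vowels /o/ and /i/, so it voices to [b]. /p/ is a voiceless stop between vowels /i/ and /i/, so it voices to [b]. /t/ is a voiceless stop between vowels /i/ and /a/, so it voices to [d]. /separopipitagigai/ → sebarobibidagigai.

sebarobibidagigai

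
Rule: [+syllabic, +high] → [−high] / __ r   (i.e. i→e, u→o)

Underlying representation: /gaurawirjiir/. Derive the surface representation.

Scanning /gaurawirjiir/: /u/ is a high vowel immediately before /r/, so it lowers to [o]; /i/ is a high vowel immediately before /r/, so it lowers to [e]; /i/ at position 10 is not in the conditioning environment; /i/ is a high vowel immediately before /r/, so it lowers to [e].
Result: [gaorawerjier].

gaorawerjier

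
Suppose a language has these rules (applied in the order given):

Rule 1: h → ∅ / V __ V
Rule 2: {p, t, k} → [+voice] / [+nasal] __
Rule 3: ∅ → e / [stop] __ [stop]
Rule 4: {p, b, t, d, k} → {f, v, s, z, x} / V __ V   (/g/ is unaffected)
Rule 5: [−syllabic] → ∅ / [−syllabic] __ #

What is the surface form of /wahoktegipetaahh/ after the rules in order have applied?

waoxesegifesaah

Rule 1 (intervocalic h-deletion): /h/ occurs between vowels /a/ and /o/, so it deletes. /wahoktegipetaahh/ → waoktegipetaahh.
Rule 2 (post-nasal voicing): no segment meets the environment; /waoktegipetaahh/ is unchanged.
Rule 3 (stop-cluster e-epenthesis): /k/ and /t/ form a stop–stop cluster, so [e] is inserted between them. /waoktegipetaahh/ → waoketegipetaahh.
Rule 4 (intervocalic spirantization): /k/ is a stop between vowels /o/ and /e/, so it spirantizes to the fricative [x]. /t/ is a stop between vowels /e/ and /e/, so it spirantizes to the fricative [s]. /p/ is a stop between vowels /i/ and /e/, so it spirantizes to the fricative [f]. /t/ is a stop between vowels /e/ and /a/, so it spirantizes to the fricative [s]. /waoketegipetaahh/ → waoxesegifesaahh.
Rule 5 (final cluster simplification): /h/ is the second consonant of a word-final cluster /hh/, so it deletes. /waoxesegifesaahh/ → waoxesegifesaah.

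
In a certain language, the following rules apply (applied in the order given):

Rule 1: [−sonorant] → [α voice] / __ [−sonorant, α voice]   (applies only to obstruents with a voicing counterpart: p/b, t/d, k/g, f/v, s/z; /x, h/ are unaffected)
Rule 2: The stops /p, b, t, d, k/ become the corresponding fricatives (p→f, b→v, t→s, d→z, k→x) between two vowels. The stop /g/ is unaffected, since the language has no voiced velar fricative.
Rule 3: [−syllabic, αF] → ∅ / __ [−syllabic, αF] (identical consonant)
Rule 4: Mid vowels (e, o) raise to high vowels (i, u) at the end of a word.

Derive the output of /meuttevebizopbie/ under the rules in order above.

Rule 1 (regressive voicing assimilation): /p/ precedes the voiced obstruent /b/, so it voices to [b] by assimilation. /meuttevebizopbie/ → meuttevebizobbie.
Rule 2 (intervocalic spirantization): /b/ is a stop between vowels /e/ and /i/, so it spirantizes to the fricative [v]. /meuttevebizobbie/ → meuttevevizobbie.
Rule 3 (degemination): /tt/ is a geminate; the first /t/ deletes. /bb/ is a geminate; the first /b/ deletes. /meuttevevizobbie/ → meutevevizobie.
Rule 4 (final vowel raising): /e/ is a mid vowel in word-final position, so it raises to [i]. /meutevevizobie/ → meutevevizobii.

meutevevizobii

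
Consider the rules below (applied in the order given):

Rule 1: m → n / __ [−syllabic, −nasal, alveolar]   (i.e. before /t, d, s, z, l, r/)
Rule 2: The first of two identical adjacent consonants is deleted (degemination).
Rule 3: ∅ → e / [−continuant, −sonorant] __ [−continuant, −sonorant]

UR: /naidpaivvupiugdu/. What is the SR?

naidepaivupiugedu

Rule 1 (nasal place assimilation): no segment meets the environment; /naidpaivvupiugdu/ is unchanged.
Rule 2 (degemination): /vv/ is a geminate; the first /v/ deletes. /naidpaivvupiugdu/ → naidpaivupiugdu.
Rule 3 (stop-cluster e-epenthesis): /d/ and /p/ form a stop–stop cluster, so [e] is inserted between them. /g/ and /d/ form a stop–stop cluster, so [e] is inserted between them. /naidpaivupiugdu/ → naidepaivupiugedu.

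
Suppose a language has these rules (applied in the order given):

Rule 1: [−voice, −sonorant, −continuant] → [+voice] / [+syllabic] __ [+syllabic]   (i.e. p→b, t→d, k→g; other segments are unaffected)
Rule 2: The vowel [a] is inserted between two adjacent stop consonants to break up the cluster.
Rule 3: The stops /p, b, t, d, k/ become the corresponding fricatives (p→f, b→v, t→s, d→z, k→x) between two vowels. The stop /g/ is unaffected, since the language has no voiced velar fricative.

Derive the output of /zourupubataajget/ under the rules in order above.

zouruvuvazaajget

Rule 1 (intervocalic voicing): /p/ is a voiceless stop between vowels /u/ and /u/, so it voices to [b]. /t/ is a voiceless stop between vowels /a/ and /a/, so it voices to [d]. /zourupubataajget/ → zourububadaajget.
Rule 2 (stop-cluster a-epenthesis): no segment meets the environment; /zourububadaajget/ is unchanged.
Rule 3 (intervocalic spirantization): /b/ is a stop between vowels /u/ and /u/, so it spirantizes to the fricative [v]. /b/ is a stop between vowels /u/ and /a/, so it spirantizes to the fricative [v]. /d/ is a stop between vowels /a/ and /a/, so it spirantizes to the fricative [z]. /zourububadaajget/ → zouruvuvazaajget.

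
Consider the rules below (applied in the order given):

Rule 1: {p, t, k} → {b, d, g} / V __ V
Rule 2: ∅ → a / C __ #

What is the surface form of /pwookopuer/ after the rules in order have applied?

Rule 1 (intervocalic voicing): /k/ is a voiceless stop between vowels /o/ and /o/, so it voices to [g]. /p/ is a voiceless stop between vowels /o/ and /u/, so it voices to [b]. /pwookopuer/ → pwoogobuer.
Rule 2 (final a-epenthesis): the form ends in the consonant /r/, so [a] is inserted word-finally. /pwoogobuer/ → pwoogobuera.

pwoogobuera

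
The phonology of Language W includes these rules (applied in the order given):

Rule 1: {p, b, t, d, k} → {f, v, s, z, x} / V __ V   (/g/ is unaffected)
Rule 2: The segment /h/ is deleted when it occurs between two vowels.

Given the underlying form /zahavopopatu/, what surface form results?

zaavofofasu

Rule 1 (intervocalic spirantization): /p/ is a stop between vowels /o/ and /o/, so it spirantizes to the fricative [f]. /p/ is a stop between vowels /o/ and /a/, so it spirantizes to the fricative [f]. /t/ is a stop between vowels /a/ and /u/, so it spirantizes to the fricative [s]. /zahavopopatu/ → zahavofofasu.
Rule 2 (intervocalic h-deletion): /h/ occurs between vowels /a/ and /a/, so it deletes. /zahavofofasu/ → zaavofofasu.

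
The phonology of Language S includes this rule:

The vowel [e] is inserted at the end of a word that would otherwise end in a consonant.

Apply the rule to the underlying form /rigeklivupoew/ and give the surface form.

rigeklivupoewe

the form ends in the consonant /w/, so [e] is inserted word-finally.
Surface form: [rigeklivupoewe].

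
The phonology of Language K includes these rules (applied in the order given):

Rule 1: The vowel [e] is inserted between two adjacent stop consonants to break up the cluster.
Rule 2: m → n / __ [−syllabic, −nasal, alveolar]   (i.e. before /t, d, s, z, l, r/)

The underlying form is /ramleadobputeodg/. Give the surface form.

Rule 1 (stop-cluster e-epenthesis): /b/ and /p/ form a stop–stop cluster, so [e] is inserted between them. /d/ and /g/ form a stop–stop cluster, so [e] is inserted between them. /ramleadobputeodg/ → ramleadobeputeodeg.
Rule 2 (nasal place assimilation): /m/ precedes the alveolar consonant /l/, so it assimilates in place to [n]. /ramleadobeputeodeg/ → ranleadobeputeodeg.

ranleadobeputeodeg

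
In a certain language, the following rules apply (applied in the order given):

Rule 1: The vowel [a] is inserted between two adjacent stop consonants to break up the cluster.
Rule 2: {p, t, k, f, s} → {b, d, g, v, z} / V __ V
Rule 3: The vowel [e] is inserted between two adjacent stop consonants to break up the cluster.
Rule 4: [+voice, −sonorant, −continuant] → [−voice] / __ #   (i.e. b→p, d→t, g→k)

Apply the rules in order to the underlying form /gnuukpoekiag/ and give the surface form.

Rule 1 (stop-cluster a-epenthesis): /k/ and /p/ form a stop–stop cluster, so [a] is inserted between them. /gnuukpoekiag/ → gnuukapoekiag.
Rule 2 (intervocalic voicing): /k/ is a voiceless obstruent between vowels /u/ and /a/, so it voices to [g]. /p/ is a voiceless obstruent between vowels /a/ and /o/, so it voices to [b]. /k/ is a voiceless obstruent between vowels /e/ and /i/, so it voices to [g]. /gnuukapoekiag/ → gnuugaboegiag.
Rule 3 (stop-cluster e-epenthesis): no segment meets the environment; /gnuugaboegiag/ is unchanged.
Rule 4 (final devoicing): /g/ is a voiced stop in word-final position, so it devoices to [k]. /gnuugaboegiag/ → gnuugaboegiak.

gnuugaboegiak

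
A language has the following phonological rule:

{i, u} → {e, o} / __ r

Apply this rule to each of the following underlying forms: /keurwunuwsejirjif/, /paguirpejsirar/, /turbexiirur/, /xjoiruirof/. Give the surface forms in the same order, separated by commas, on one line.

/keurwunuwsejirjif/: /u/ is a high vowel immediately before /r/, so it lowers to [o]. /i/ is a high vowel immediately before /r/, so it lowers to [e]. → [keorwunuwsejerjif].
/paguirpejsirar/: /i/ is a high vowel immediately before /r/, so it lowers to [e]. /i/ is a high vowel immediately before /r/, so it lowers to [e]. → [paguerpejserar].
/turbexiirur/: /u/ is a high vowel immediately before /r/, so it lowers to [o]. /i/ is a high vowel immediately before /r/, so it lowers to [e]. /u/ is a high vowel immediately before /r/, so it lowers to [o]. → [torbexieror].
/xjoiruirof/: /i/ is a high vowel immediately before /r/, so it lowers to [e]. /i/ is a high vowel immediately before /r/, so it lowers to [e]. → [xjoeruerof].

keorwunuwsejerjif, paguerpejserar, torbexieror, xjoeruerof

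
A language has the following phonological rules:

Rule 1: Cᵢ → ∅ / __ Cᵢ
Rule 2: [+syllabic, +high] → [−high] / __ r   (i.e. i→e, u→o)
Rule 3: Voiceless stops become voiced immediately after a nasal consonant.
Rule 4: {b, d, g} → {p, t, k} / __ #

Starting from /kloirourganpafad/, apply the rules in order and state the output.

Rule 1 (degemination): no segment meets the environment; /kloirourganpafad/ is unchanged.
Rule 2 (pre-rhotic lowering): /i/ is a high vowel immediately before /r/, so it lowers to [e]. /u/ is a high vowel immediately before /r/, so it lowers to [o]. /kloirourganpafad/ → kloeroorganpafad.
Rule 3 (post-nasal voicing): /p/ is a voiceless stop immediately after the nasal /n/, so it voices to [b]. /kloeroorganpafad/ → kloeroorganbafad.
Rule 4 (final devoicing): /d/ is a voiced stop in word-final position, so it devoices to [t]. /kloeroorganbafad/ → kloeroorganbafat.

kloeroorganbafat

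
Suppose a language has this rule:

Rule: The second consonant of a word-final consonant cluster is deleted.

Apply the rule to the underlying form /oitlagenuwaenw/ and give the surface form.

/w/ is the second consonant of a word-final cluster /nw/, so it deletes.
Surface form: [oitlagenuwaen].

oitlagenuwaen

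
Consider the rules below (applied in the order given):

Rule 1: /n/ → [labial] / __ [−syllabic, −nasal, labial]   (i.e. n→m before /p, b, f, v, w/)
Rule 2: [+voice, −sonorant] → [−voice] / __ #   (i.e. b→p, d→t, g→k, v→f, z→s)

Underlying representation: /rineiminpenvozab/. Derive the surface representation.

rineimimpemvozap

Rule 1 (nasal place assimilation): /n/ precedes the labial consonant /p/, so it assimilates in place to [m]. /n/ precedes the labial consonant /v/, so it assimilates in place to [m]. /rineiminpenvozab/ → rineimimpemvozab.
Rule 2 (final devoicing): /b/ is a voiced obstruent in word-final position, so it devoices to [p]. /rineimimpemvozab/ → rineimimpemvozap.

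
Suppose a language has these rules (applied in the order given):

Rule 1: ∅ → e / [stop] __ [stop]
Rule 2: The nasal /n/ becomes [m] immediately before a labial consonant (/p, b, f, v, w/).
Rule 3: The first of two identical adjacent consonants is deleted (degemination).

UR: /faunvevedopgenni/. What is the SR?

faumvevedopegeni

Rule 1 (stop-cluster e-epenthesis): /p/ and /g/ form a stop–stop cluster, so [e] is inserted between them. /faunvevedopgenni/ → faunvevedopegenni.
Rule 2 (nasal place assimilation): /n/ precedes the labial consonant /v/, so it assimilates in place to [m]. /faunvevedopegenni/ → faumvevedopegenni.
Rule 3 (degemination): /nn/ is a geminate; the first /n/ deletes. /faumvevedopegenni/ → faumvevedopegeni.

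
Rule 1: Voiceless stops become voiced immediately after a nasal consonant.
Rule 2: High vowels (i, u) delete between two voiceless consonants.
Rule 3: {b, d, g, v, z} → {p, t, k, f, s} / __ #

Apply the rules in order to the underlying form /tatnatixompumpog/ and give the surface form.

tatnatxombumbok

Rule 1 (post-nasal voicing): /p/ is a voiceless stop immediately after the nasal /m/, so it voices to [b]. /p/ is a voiceless stop immediately after the nasal /m/, so it voices to [b]. /tatnatixompumpog/ → tatnatixombumbog.
Rule 2 (high vowel syncope): /i/ is a high vowel flanked by voiceless consonants /t/ and /x/, so it deletes. /tatnatixombumbog/ → tatnatxombumbog.
Rule 3 (final devoicing): /g/ is a voiced obstruent in word-final position, so it devoices to [k]. /tatnatxombumbog/ → tatnatxombumbok.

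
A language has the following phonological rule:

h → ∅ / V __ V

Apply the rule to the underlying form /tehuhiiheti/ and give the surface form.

/h/ occurs between vowels /e/ and /u/, so it deletes.
/h/ occurs between vowels /u/ and /i/, so it deletes.
/h/ occurs between vowels /i/ and /e/, so it deletes.
Surface form: [teuiieti].

teuiieti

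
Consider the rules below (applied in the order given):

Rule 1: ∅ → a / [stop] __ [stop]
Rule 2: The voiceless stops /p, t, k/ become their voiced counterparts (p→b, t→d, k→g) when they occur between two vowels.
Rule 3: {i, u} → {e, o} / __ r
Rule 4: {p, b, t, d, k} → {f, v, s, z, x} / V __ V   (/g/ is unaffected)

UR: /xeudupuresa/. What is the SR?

Rule 1 (stop-cluster a-epenthesis): no segment meets the environment; /xeudupuresa/ is unchanged.
Rule 2 (intervocalic voicing): /p/ is a voiceless stop between vowels /u/ and /u/, so it voices to [b]. /xeudupuresa/ → xeuduburesa.
Rule 3 (pre-rhotic lowering): /u/ is a high vowel immediately before /r/, so it lowers to [o]. /xeuduburesa/ → xeuduboresa.
Rule 4 (intervocalic spirantization): /d/ is a stop between vowels /u/ and /u/, so it spirantizes to the fricative [z]. /b/ is a stop between vowels /u/ and /o/, so it spirantizes to the fricative [v]. /xeuduboresa/ → xeuzuvoresa.

xeuzuvoresa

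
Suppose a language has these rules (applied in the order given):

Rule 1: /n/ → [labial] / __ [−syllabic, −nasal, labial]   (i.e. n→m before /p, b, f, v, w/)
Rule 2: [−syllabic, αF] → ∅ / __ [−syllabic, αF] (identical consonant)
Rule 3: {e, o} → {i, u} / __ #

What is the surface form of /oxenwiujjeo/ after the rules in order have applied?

Rule 1 (nasal place assimilation): /n/ precedes the labial consonant /w/, so it assimilates in place to [m]. /oxenwiujjeo/ → oxemwiujjeo.
Rule 2 (degemination): /jj/ is a geminate; the first /j/ deletes. /oxemwiujjeo/ → oxemwiujeo.
Rule 3 (final vowel raising): /o/ is a mid vowel in word-final position, so it raises to [u]. /oxemwiujeo/ → oxemwiujeu.

oxemwiujeu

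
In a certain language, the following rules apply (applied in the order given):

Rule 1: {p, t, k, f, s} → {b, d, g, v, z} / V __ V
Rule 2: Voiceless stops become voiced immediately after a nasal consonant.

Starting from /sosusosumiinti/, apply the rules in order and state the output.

sozuzozumiindi

Rule 1 (intervocalic voicing): /s/ is a voiceless obstruent between vowels /o/ and /u/, so it voices to [z]. /s/ is a voiceless obstruent between vowels /u/ and /o/, so it voices to [z]. /s/ is a voiceless obstruent between vowels /o/ and /u/, so it voices to [z]. /sosusosumiinti/ → sozuzozumiinti.
Rule 2 (post-nasal voicing): /t/ is a voiceless stop immediately after the nasal /n/, so it voices to [d]. /sozuzozumiinti/ → sozuzozumiindi.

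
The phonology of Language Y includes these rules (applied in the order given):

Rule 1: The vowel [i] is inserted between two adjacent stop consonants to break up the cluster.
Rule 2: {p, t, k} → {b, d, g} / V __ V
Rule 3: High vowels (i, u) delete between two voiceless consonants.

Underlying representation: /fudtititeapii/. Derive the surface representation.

Rule 1 (stop-cluster i-epenthesis): /d/ and /t/ form a stop–stop cluster, so [i] is inserted between them. /fudtititeapii/ → fuditititeapii.
Rule 2 (intervocalic voicing): /t/ is a voiceless stop between vowels /i/ and /i/, so it voices to [d]. /t/ is a voiceless stop between vowels /i/ and /i/, so it voices to [d]. /t/ is a voiceless stop between vowels /i/ and /e/, so it voices to [d]. /p/ is a voiceless stop between vowels /a/ and /i/, so it voices to [b]. /fuditititeapii/ → fudididideabii.
Rule 3 (high vowel syncope): no segment meets the environment; /fudididideabii/ is unchanged.

fudididideabii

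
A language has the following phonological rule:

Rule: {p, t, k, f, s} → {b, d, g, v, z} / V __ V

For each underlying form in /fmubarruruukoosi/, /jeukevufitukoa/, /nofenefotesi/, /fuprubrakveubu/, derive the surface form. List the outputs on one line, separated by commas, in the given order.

/fmubarruruukoosi/: /k/ is a voiceless obstruent between vowels /u/ and /o/, so it voices to [g]. /s/ is a voiceless obstruent between vowels /o/ and /i/, so it voices to [z]. → [fmubarruruugoozi].
/jeukevufitukoa/: /k/ is a voiceless obstruent between vowels /u/ and /e/, so it voices to [g]. /f/ is a voiceless obstruent between vowels /u/ and /i/, so it voices to [v]. /t/ is a voiceless obstruent between vowels /i/ and /u/, so it voices to [d]. /k/ is a voiceless obstruent between vowels /u/ and /o/, so it voices to [g]. → [jeugevuvidugoa].
/nofenefotesi/: /f/ is a voiceless obstruent between vowels /o/ and /e/, so it voices to [v]. /f/ is a voiceless obstruent between vowels /e/ and /o/, so it voices to [v]. /t/ is a voiceless obstruent between vowels /o/ and /e/, so it voices to [d]. /s/ is a voiceless obstruent between vowels /e/ and /i/, so it voices to [z]. → [novenevodezi].
/fuprubrakveubu/: the rule's environment is not met; surfaces unchanged as [fuprubrakveubu].

fmubarruruugoozi, jeugevuvidugoa, novenevodezi, fuprubrakveubu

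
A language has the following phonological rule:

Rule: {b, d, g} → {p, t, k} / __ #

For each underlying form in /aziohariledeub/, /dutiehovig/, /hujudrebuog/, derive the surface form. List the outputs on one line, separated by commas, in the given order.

/aziohariledeub/: /b/ is a voiced stop in word-final position, so it devoices to [p]. → [aziohariledeup].
/dutiehovig/: /g/ is a voiced stop in word-final position, so it devoices to [k]. → [dutiehovik].
/hujudrebuog/: /g/ is a voiced stop in word-final position, so it devoices to [k]. → [hujudrebuok].

aziohariledeup, dutiehovik, hujudrebuok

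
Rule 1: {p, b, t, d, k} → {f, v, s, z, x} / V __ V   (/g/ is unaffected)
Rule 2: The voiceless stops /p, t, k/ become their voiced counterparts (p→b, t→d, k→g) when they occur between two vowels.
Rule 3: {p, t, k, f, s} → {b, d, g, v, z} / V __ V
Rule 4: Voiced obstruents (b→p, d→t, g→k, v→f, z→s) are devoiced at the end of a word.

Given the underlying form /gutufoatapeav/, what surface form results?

Rule 1 (intervocalic spirantization): /t/ is a stop between vowels /u/ and /u/, so it spirantizes to the fricative [s]. /t/ is a stop between vowels /a/ and /a/, so it spirantizes to the fricative [s]. /p/ is a stop between vowels /a/ and /e/, so it spirantizes to the fricative [f]. /gutufoatapeav/ → gusufoasafeav.
Rule 2 (intervocalic voicing): no segment meets the environment; /gusufoasafeav/ is unchanged.
Rule 3 (intervocalic voicing): /s/ is a voiceless obstruent between vowels /u/ and /u/, so it voices to [z]. /f/ is a voiceless obstruent between vowels /u/ and /o/, so it voices to [v]. /s/ is a voiceless obstruent between vowels /a/ and /a/, so it voices to [z]. /f/ is a voiceless obstruent between vowels /a/ and /e/, so it voices to [v]. /gusufoasafeav/ → guzuvoazaveav.
Rule 4 (final devoicing): /v/ is a voiced obstruent in word-final position, so it devoices to [f]. /guzuvoazaveav/ → guzuvoazaveaf.

guzuvoazaveaf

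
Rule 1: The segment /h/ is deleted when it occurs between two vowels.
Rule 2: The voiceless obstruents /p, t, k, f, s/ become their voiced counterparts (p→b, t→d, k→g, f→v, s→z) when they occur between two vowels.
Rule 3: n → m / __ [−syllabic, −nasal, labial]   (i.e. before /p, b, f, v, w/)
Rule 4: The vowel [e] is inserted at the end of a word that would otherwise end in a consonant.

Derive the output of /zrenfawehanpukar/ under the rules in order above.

Rule 1 (intervocalic h-deletion): /h/ occurs between vowels /e/ and /a/, so it deletes. /zrenfawehanpukar/ → zrenfaweanpukar.
Rule 2 (intervocalic voicing): /k/ is a voiceless obstruent between vowels /u/ and /a/, so it voices to [g]. /zrenfaweanpukar/ → zrenfaweanpugar.
Rule 3 (nasal place assimilation): /n/ precedes the labial consonant /f/, so it assimilates in place to [m]. /n/ precedes the labial consonant /p/, so it assimilates in place to [m]. /zrenfaweanpugar/ → zremfaweampugar.
Rule 4 (final e-epenthesis): the form ends in the consonant /r/, so [e] is inserted word-finally. /zremfaweampugar/ → zremfaweampugare.

zremfaweampugare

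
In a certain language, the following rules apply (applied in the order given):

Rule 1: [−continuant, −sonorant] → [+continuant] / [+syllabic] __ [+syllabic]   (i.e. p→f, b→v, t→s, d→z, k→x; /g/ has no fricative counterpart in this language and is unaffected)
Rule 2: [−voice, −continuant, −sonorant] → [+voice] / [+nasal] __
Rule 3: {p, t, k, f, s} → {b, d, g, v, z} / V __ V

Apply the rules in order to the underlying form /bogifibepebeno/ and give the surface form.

Rule 1 (intervocalic spirantization): /b/ is a stop between vowels /i/ and /e/, so it spirantizes to the fricative [v]. /p/ is a stop between vowels /e/ and /e/, so it spirantizes to the fricative [f]. /b/ is a stop between vowels /e/ and /e/, so it spirantizes to the fricative [v]. /bogifibepebeno/ → bogifivefeveno.
Rule 2 (post-nasal voicing): no segment meets the environment; /bogifivefeveno/ is unchanged.
Rule 3 (intervocalic voicing): /f/ is a voiceless obstruent between vowels /i/ and /i/, so it voices to [v]. /f/ is a voiceless obstruent between vowels /e/ and /e/, so it voices to [v]. /bogifivefeveno/ → bogiviveveveno.

bogiviveveveno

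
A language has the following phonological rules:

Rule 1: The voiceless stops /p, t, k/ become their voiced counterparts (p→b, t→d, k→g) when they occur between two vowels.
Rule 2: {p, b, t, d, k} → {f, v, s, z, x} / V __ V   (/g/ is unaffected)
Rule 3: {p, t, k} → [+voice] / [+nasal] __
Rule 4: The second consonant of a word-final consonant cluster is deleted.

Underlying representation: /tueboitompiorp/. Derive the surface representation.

tuevoizombior

Rule 1 (intervocalic voicing): /t/ is a voiceless stop between vowels /i/ and /o/, so it voices to [d]. /tueboitompiorp/ → tueboidompiorp.
Rule 2 (intervocalic spirantization): /b/ is a stop between vowels /e/ and /o/, so it spirantizes to the fricative [v]. /d/ is a stop between vowels /i/ and /o/, so it spirantizes to the fricative [z]. /tueboidompiorp/ → tuevoizompiorp.
Rule 3 (post-nasal voicing): /p/ is a voiceless stop immediately after the nasal /m/, so it voices to [b]. /tuevoizompiorp/ → tuevoizombiorp.
Rule 4 (final cluster simplification): /p/ is the second consonant of a word-final cluster /rp/, so it deletes. /tuevoizombiorp/ → tuevoizombior.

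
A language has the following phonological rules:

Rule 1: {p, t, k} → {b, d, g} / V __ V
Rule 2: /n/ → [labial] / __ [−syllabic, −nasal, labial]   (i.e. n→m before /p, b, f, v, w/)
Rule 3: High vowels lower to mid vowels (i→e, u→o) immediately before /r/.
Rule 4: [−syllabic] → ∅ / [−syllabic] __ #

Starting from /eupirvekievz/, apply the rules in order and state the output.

eubervegiev

Rule 1 (intervocalic voicing): /p/ is a voiceless stop between vowels /u/ and /i/, so it voices to [b]. /k/ is a voiceless stop between vowels /e/ and /i/, so it voices to [g]. /eupirvekievz/ → eubirvegievz.
Rule 2 (nasal place assimilation): no segment meets the environment; /eubirvegievz/ is unchanged.
Rule 3 (pre-rhotic lowering): /i/ is a high vowel immediately before /r/, so it lowers to [e]. /eubirvegievz/ → eubervegievz.
Rule 4 (final cluster simplification): /z/ is the second consonant of a word-final cluster /vz/, so it deletes. /eubervegievz/ → eubervegiev.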